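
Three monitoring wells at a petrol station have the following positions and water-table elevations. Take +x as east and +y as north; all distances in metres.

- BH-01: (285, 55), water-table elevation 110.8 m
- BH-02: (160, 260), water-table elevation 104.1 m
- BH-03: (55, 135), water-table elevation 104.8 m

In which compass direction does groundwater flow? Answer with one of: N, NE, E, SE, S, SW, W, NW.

Taking BH-01 as reference: BH-02−BH-01 = (-125, 205, -6.7); BH-03−BH-01 = (-230, 80, -6.0).
Determinant of the coordinate differences = (-125)·80 − (-230)·205 = 37150.
∂h/∂x = [(-6.7)·80 − (-6.0)·205] / 37150 = +0.01868
∂h/∂y = [(-125)·(-6.0) − (-230)·(-6.7)] / 37150 = -0.02129
Flow = −∇h = (-0.01868 east, +0.02129 north), which points northwest.

NW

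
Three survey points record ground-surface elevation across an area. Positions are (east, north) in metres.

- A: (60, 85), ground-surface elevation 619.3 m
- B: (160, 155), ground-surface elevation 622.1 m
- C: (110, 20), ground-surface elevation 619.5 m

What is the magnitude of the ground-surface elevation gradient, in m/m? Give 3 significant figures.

0.0230 m/m

Differences from A: to B (Δx, Δy, Δh) = (100, 70, +2.8); to C = (50, -65, +0.2).
Determinant of the coordinate differences = 100·(-65) − 50·70 = -10000.
∂z/∂x = [(+2.8)·(-65) − (+0.2)·70] / -10000 = +0.01960
∂z/∂y = [100·(+0.2) − 50·(+2.8)] / -10000 = +0.01200
|∇f| = √(0.01960² + 0.01200²) = 0.02298 m/m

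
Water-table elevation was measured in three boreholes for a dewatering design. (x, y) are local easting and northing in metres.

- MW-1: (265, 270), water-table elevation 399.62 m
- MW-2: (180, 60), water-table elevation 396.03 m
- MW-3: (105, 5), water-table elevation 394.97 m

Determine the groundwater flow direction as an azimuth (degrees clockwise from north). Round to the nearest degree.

Taking MW-1 as reference: MW-2−MW-1 = (-85, -210, -3.59); MW-3−MW-1 = (-160, -265, -4.65).
Solve a·Δx + b·Δy = Δh: det = (-85)·(-265) − (-160)·(-210) = -11075.
∂h/∂x = [(-3.59)·(-265) − (-4.65)·(-210)] / -11075 = +0.002271
∂h/∂y = [(-85)·(-4.65) − (-160)·(-3.59)] / -11075 = +0.01618
Flow direction (−∇h) has components (-0.002271 E, -0.01618 N).
Azimuth = atan2(E, N) = atan2(-0.002271, -0.01618) = 188.0° ≈ 188°.

188°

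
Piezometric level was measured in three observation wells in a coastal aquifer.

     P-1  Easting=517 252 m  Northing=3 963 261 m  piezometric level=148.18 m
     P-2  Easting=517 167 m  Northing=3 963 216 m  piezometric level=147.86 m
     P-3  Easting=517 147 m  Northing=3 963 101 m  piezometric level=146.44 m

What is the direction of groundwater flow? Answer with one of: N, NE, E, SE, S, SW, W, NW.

S

Taking P-1 as reference: P-2−P-1 = (-85, -45, -0.32); P-3−P-1 = (-105, -160, -1.74).
Determinant of the coordinate differences = (-85)·(-160) − (-105)·(-45) = 8875.
∂h/∂x = [(-0.32)·(-160) − (-1.74)·(-45)] / 8875 = -0.003054
∂h/∂y = [(-85)·(-1.74) − (-105)·(-0.32)] / 8875 = +0.01288
Flow = −∇h = (+0.003054 east, -0.01288 north), which points south.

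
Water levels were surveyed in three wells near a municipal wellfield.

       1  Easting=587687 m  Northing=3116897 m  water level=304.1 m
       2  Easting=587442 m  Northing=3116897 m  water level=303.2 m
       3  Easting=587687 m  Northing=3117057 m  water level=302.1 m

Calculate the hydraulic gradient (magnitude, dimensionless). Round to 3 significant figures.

0.0130

∂h/∂x = (303.2 − 304.1) / (587442 − 587687) = +0.003673
∂h/∂y = (302.1 − 304.1) / (3117057 − 3116897) = -0.01250
|∇h| = √(0.003673² + -0.01250²) = 0.01303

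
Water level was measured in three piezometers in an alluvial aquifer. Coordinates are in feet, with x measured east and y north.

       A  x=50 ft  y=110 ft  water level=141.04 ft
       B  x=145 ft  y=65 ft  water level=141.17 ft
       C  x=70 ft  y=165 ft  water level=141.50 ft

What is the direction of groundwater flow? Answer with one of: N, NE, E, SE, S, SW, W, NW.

SW

Three-point gradient (reference A): Δ to B = (95, -45, +0.13), Δ to C = (20, 55, +0.46).
∂h/∂x = +0.004547, ∂h/∂y = +0.006710 (det = 6125).
Flow = −∇h = (-0.004547 east, -0.006710 north), which points southwest.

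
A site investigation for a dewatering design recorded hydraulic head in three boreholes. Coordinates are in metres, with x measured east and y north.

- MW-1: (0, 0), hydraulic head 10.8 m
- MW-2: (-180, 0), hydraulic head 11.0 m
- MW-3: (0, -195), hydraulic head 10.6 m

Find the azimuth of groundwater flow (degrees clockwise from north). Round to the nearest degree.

133°

∂h/∂x = (11.0 − 10.8) / (-180 − 0) = -0.001111
∂h/∂y = (10.6 − 10.8) / (-195 − 0) = +0.001026
Flow direction (−∇h) has components (+0.001111 E, -0.001026 N).
Azimuth = atan2(E, N) = atan2(+0.001111, -0.001026) = 132.7° ≈ 133°.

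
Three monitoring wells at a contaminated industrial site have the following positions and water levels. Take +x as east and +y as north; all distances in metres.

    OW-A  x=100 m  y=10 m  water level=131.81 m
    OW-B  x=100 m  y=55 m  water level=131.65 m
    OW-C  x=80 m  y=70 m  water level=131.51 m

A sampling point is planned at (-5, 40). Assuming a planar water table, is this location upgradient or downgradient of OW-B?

Differences from OW-A: to OW-B (Δx, Δy, Δh) = (0, 45, -0.16); to OW-C = (-20, 60, -0.30).
Determinant of the coordinate differences = 0·60 − (-20)·45 = 900.
∂h/∂x = [(-0.16)·60 − (-0.30)·45] / 900 = +0.004333
∂h/∂y = [0·(-0.30) − (-20)·(-0.16)] / 900 = -0.003556
Head at (-5, 40) = 131.81 + (+0.004333)·(-105) + (-0.003556)·(30) = 131.25 m.
That is lower than the 131.65 m at OW-B, so the point is downgradient.

downgradient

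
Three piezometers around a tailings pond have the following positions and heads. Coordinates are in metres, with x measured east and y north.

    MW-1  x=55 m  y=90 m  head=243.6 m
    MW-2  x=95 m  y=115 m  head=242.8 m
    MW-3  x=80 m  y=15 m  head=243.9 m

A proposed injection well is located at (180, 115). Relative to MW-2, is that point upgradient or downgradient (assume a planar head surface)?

downgradient

With h = a·x + b·y + c and MW-1 as origin, the differences give:
  40·a + 25·b = -0.8
  25·a + (-75)·b = +0.3
Eliminate b (×(-75) and ×25, subtract): -3625·a = 52.50 → a = ∂h/∂x = -0.01448
Back-substitute: b = ∂h/∂y = -0.008828.
Head at (180, 115) = 243.6 + (-0.01448)·(125) + (-0.008828)·(25) = 241.57 m.
That is lower than the 242.8 m at MW-2, so the point is downgradient.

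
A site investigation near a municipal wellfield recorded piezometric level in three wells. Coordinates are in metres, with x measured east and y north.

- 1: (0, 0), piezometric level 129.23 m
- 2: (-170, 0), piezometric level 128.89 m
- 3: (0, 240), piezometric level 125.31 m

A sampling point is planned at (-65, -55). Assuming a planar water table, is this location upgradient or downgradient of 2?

upgradient

∂h/∂x = (128.89 − 129.23) / (-170 − 0) = +0.002000
∂h/∂y = (125.31 − 129.23) / (240 − 0) = -0.01633
Head at (-65, -55) = 129.23 + (+0.002000)·(-65) + (-0.01633)·(-55) = 130.00 m.
That is higher than the 128.89 m at 2, so the point is upgradient.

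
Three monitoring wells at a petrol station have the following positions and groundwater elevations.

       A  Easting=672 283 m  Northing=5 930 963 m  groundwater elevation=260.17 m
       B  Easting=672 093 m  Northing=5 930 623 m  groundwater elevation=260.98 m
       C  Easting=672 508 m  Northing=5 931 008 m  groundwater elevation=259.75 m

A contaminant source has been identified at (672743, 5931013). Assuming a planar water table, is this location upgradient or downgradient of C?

Taking A as reference: B−A = (-190, -340, +0.81); C−A = (225, 45, -0.42).
Solve a·Δx + b·Δy = Δh: det = (-190)·45 − 225·(-340) = 67950.
∂h/∂x = [(+0.81)·45 − (-0.42)·(-340)] / 67950 = -0.001565
∂h/∂y = [(-190)·(-0.42) − 225·(+0.81)] / 67950 = -0.001508
Head at (672743, 5931013) = 260.17 + (-0.001565)·(460) + (-0.001508)·(50) = 259.37 m.
That is lower than the 259.75 m at C, so the point is downgradient.

downgradient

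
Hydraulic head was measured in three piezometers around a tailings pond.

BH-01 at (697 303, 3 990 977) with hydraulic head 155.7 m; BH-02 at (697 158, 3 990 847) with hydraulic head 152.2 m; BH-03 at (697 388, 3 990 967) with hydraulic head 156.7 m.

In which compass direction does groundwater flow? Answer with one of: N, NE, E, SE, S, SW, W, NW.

With h = a·x + b·y + c and BH-01 as origin, the differences give:
  (-145)·a + (-130)·b = -3.5
  85·a + (-10)·b = +1.0
Eliminate b (×(-10) and ×(-130), subtract): 12500·a = 165.00 → a = ∂h/∂x = +0.01320
Back-substitute: b = ∂h/∂y = +0.01220.
Flow = −∇h = (-0.01320 east, -0.01220 north), which points southwest.

SW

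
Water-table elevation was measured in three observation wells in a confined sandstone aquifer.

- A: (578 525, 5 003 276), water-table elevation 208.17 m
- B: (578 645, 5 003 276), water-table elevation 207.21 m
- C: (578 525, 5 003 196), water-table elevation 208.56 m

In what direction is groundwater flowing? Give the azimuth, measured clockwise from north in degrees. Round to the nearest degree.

∂h/∂x = (207.21 − 208.17) / (578645 − 578525) = -0.008000
∂h/∂y = (208.56 − 208.17) / (5003196 − 5003276) = -0.004875
Flow direction (−∇h) has components (+0.008000 E, +0.004875 N).
Azimuth = atan2(E, N) = atan2(+0.008000, +0.004875) = 58.6° ≈ 059°.

059°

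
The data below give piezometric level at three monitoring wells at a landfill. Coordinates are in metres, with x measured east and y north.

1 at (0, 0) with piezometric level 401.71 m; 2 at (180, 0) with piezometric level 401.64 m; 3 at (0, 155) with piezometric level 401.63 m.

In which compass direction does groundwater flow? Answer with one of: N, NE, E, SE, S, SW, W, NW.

∂h/∂x = (401.64 − 401.71) / (180 − 0) = -0.0003889
∂h/∂y = (401.63 − 401.71) / (155 − 0) = -0.0005161
Flow = −∇h = (+0.0003889 east, +0.0005161 north), which points northeast.

NE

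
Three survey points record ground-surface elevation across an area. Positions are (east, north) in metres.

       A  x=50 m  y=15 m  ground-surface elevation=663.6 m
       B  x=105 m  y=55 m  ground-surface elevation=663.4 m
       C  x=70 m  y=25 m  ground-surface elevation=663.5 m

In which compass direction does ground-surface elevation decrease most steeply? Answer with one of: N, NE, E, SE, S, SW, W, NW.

Differences from A: to B (Δx, Δy, Δh) = (55, 40, -0.2); to C = (20, 10, -0.1).
Determinant of the coordinate differences = 55·10 − 20·40 = -250.
∂z/∂x = [(-0.2)·10 − (-0.1)·40] / -250 = -0.008000
∂z/∂y = [55·(-0.1) − 20·(-0.2)] / -250 = +0.006000
Steepest decrease is along −∇f = (+0.008000 E, -0.006000 N) → southeast.

SE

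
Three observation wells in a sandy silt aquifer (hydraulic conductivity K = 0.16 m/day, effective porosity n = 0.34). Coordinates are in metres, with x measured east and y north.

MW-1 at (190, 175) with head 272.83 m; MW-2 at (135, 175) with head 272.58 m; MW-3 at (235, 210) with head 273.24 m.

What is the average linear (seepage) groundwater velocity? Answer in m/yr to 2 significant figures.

Taking MW-1 as reference: MW-2−MW-1 = (-55, 0, -0.25); MW-3−MW-1 = (45, 35, +0.41).
Determinant of the coordinate differences = (-55)·35 − 45·0 = -1925.
∂h/∂x = [(-0.25)·35 − (+0.41)·0] / -1925 = +0.004545
∂h/∂y = [(-55)·(+0.41) − 45·(-0.25)] / -1925 = +0.005870
|∇h| = √(0.004545² + 0.005870²) = 0.007424
Seepage velocity v = K·i/n = 0.16 × 0.007424 / 0.34 = 0.003494 m/day = 1.276 m/yr.

1.3 m/yr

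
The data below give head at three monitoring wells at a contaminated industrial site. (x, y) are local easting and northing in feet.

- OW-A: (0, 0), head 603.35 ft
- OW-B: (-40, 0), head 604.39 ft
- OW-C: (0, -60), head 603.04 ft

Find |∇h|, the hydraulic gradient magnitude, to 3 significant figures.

∂h/∂x = (604.39 − 603.35) / (-40 − 0) = -0.02600
∂h/∂y = (603.04 − 603.35) / (-60 − 0) = +0.005167
|∇h| = √(-0.02600² + 0.005167²) = 0.02651

0.0265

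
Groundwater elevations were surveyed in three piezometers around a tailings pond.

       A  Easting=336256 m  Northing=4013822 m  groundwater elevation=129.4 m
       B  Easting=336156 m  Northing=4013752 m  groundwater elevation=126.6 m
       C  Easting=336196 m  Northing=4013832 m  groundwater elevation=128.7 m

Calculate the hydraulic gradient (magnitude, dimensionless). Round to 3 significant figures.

0.0240

Taking A as reference: B−A = (-100, -70, -2.8); C−A = (-60, 10, -0.7).
Determinant of the coordinate differences = (-100)·10 − (-60)·(-70) = -5200.
∂h/∂x = [(-2.8)·10 − (-0.7)·(-70)] / -5200 = +0.01481
∂h/∂y = [(-100)·(-0.7) − (-60)·(-2.8)] / -5200 = +0.01885
|∇h| = √(0.01481² + 0.01885²) = 0.02397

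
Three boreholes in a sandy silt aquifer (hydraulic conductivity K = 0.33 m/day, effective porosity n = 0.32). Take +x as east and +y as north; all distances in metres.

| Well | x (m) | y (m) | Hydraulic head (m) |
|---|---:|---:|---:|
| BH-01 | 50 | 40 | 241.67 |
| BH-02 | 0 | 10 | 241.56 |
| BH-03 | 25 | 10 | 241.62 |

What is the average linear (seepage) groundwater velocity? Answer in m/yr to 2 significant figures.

0.91 m/yr

Differences from BH-01: to BH-02 (Δx, Δy, Δh) = (-50, -30, -0.11); to BH-03 = (-25, -30, -0.05).
Determinant of the coordinate differences = (-50)·(-30) − (-25)·(-30) = 750.
∂h/∂x = [(-0.11)·(-30) − (-0.05)·(-30)] / 750 = +0.002400
∂h/∂y = [(-50)·(-0.05) − (-25)·(-0.11)] / 750 = -0.0003333
|∇h| = √(0.002400² + -0.0003333²) = 0.002423
Seepage velocity v = K·i/n = 0.33 × 0.002423 / 0.32 = 0.002499 m/day = 0.9128 m/yr.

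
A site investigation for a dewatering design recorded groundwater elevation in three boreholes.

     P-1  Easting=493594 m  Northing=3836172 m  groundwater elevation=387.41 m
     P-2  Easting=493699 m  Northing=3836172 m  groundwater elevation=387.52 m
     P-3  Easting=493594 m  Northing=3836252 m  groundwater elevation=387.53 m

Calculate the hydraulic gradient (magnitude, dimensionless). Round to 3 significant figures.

0.00183

∂h/∂x = (387.52 − 387.41) / (493699 − 493594) = +0.001048
∂h/∂y = (387.53 − 387.41) / (3836252 − 3836172) = +0.001500
|∇h| = √(0.001048² + 0.001500²) = 0.00183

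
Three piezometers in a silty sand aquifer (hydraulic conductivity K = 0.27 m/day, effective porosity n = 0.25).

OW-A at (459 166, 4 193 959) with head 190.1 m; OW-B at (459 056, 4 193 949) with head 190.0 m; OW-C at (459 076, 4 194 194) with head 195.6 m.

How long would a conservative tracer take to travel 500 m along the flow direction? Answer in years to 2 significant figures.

With h = a·x + b·y + c and OW-A as origin, the differences give:
  (-110)·a + (-10)·b = -0.1
  (-90)·a + 235·b = +5.5
Eliminate b (×235 and ×(-10), subtract): -26750·a = 31.50 → a = ∂h/∂x = -0.001178
Back-substitute: b = ∂h/∂y = +0.02295.
|∇h| = √(-0.001178² + 0.02295²) = 0.02298
Seepage velocity v = K·i/n = 0.27 × 0.02298 / 0.25 = 0.02482 m/day.
t = 500 / 0.02482 = 2.015e+04 days = 55.2 years.

55 years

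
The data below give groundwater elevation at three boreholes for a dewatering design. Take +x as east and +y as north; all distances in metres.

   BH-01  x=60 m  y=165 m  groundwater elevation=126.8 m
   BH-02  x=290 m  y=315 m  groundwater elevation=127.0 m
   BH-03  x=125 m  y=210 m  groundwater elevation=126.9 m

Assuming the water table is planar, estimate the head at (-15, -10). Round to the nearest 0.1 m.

124.6 m

With h = a·x + b·y + c and BH-01 as origin, the differences give:
  230·a + 150·b = +0.2
  65·a + 45·b = +0.1
Eliminate b (×45 and ×150, subtract): 600·a = -6.00 → a = ∂h/∂x = -0.01000
Back-substitute: b = ∂h/∂y = +0.01667.
h(-15, -10) = 126.8 + (-0.01000)·(-75) + (+0.01667)·(-175) = 126.8 +0.750 -2.917 = 124.633 m.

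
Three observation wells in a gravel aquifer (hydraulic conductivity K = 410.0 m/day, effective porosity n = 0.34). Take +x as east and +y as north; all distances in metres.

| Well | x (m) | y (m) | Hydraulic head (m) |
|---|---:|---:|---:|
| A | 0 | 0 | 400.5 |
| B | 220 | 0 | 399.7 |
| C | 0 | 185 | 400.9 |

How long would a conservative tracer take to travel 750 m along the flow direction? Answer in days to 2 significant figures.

∂h/∂x = (399.7 − 400.5) / (220 − 0) = -0.003636
∂h/∂y = (400.9 − 400.5) / (185 − 0) = +0.002162
|∇h| = √(-0.003636² + 0.002162²) = 0.00423
Seepage velocity v = K·i/n = 410.0 × 0.00423 / 0.34 = 5.101 m/day.
t = 750 / 5.101 = 147 days.

150 days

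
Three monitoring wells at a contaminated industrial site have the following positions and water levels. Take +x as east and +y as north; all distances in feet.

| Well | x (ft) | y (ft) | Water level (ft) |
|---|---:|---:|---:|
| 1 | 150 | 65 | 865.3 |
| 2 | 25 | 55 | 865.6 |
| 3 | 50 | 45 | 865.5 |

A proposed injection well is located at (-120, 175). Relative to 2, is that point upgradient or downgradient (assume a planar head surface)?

Taking 1 as reference: 2−1 = (-125, -10, +0.3); 3−1 = (-100, -20, +0.2).
Solve a·Δx + b·Δy = Δh: det = (-125)·(-20) − (-100)·(-10) = 1500.
∂h/∂x = [(+0.3)·(-20) − (+0.2)·(-10)] / 1500 = -0.002667
∂h/∂y = [(-125)·(+0.2) − (-100)·(+0.3)] / 1500 = +0.003333
Head at (-120, 175) = 865.3 + (-0.002667)·(-270) + (+0.003333)·(110) = 866.39 ft.
That is higher than the 865.6 ft at 2, so the point is upgradient.

upgradient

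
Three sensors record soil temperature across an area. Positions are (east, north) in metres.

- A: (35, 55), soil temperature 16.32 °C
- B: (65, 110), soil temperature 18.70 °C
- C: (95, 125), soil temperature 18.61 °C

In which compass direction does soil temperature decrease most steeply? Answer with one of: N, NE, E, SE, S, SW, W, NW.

Three-point gradient (reference A): Δ to B = (30, 55, +2.38), Δ to C = (60, 70, +2.29).
∂T/∂x = -0.03387, ∂T/∂y = +0.06175 (det = -1200).
Steepest decrease is along −∇f = (+0.03387 E, -0.06175 N) → southeast.

SE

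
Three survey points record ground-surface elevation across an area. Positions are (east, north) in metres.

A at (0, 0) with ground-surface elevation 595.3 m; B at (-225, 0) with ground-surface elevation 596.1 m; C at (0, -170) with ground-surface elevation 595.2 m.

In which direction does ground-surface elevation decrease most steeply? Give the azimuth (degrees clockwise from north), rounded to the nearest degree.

∂z/∂x = (596.1 − 595.3) / (-225 − 0) = -0.003556
∂z/∂y = (595.2 − 595.3) / (-170 − 0) = +0.0005882
Steepest decrease is along −∇f: components (+0.003556 E, -0.0005882 N).
Azimuth = atan2(+0.003556, -0.0005882) = 99.4° ≈ 099°.

099°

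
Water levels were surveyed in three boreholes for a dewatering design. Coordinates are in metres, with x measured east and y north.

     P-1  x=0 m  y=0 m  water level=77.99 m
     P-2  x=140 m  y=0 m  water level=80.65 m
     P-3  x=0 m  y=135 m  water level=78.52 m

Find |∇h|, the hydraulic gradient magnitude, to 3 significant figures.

0.0194

∂h/∂x = (80.65 − 77.99) / (140 − 0) = +0.01900
∂h/∂y = (78.52 − 77.99) / (135 − 0) = +0.003926
|∇h| = √(0.01900² + 0.003926²) = 0.0194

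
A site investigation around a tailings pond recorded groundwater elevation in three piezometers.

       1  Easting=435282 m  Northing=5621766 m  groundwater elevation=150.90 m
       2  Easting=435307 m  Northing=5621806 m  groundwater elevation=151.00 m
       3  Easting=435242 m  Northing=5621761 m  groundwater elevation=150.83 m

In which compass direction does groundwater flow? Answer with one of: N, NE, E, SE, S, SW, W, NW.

Three-point gradient (reference 1): Δ to 2 = (25, 40, +0.10), Δ to 3 = (-40, -5, -0.07).
∂h/∂x = +0.001559, ∂h/∂y = +0.001525 (det = 1475).
Flow = −∇h = (-0.001559 east, -0.001525 north), which points southwest.

SW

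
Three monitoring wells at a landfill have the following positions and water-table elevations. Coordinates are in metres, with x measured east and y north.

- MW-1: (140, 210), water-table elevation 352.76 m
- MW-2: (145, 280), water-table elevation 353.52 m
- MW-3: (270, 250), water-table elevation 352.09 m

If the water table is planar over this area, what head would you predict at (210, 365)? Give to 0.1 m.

With h = a·x + b·y + c and MW-1 as origin, the differences give:
  5·a + 70·b = +0.76
  130·a + 40·b = -0.67
Eliminate b (×40 and ×70, subtract): -8900·a = 77.300 → a = ∂h/∂x = -0.008685
Back-substitute: b = ∂h/∂y = +0.01148.
h(210, 365) = 352.76 + (-0.008685)·(70) + (+0.01148)·(155) = 352.76 -0.608 +1.779 = 353.931 m.

353.9 m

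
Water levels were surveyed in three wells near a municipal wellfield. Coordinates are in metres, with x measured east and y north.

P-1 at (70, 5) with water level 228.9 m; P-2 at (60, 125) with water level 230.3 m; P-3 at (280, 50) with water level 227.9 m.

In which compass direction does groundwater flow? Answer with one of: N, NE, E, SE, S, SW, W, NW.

Three-point gradient (reference P-1): Δ to P-2 = (-10, 120, +1.4), Δ to P-3 = (210, 45, -1.0).
∂h/∂x = -0.007135, ∂h/∂y = +0.01107 (det = -25650).
Flow = −∇h = (+0.007135 east, -0.01107 north), which points southeast.

SE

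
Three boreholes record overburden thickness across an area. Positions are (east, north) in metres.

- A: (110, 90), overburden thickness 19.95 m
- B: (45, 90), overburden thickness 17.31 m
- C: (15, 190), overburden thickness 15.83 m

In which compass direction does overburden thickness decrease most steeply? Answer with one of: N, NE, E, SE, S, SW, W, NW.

Taking A as reference: B−A = (-65, 0, -2.64); C−A = (-95, 100, -4.12).
Determinant of the coordinate differences = (-65)·100 − (-95)·0 = -6500.
∂d/∂x = [(-2.64)·100 − (-4.12)·0] / -6500 = +0.04062
∂d/∂y = [(-65)·(-4.12) − (-95)·(-2.64)] / -6500 = -0.002615
Steepest decrease is along −∇f = (-0.04062 E, +0.002615 N) → west.

W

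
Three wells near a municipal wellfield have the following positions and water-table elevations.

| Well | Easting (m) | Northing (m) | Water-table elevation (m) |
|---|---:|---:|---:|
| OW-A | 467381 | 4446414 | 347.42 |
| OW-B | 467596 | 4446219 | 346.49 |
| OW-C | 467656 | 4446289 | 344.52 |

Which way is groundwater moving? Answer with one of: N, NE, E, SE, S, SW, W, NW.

NE

With h = a·x + b·y + c and OW-A as origin, the differences give:
  215·a + (-195)·b = -0.93
  275·a + (-125)·b = -2.90
Eliminate b (×(-125) and ×(-195), subtract): 26750·a = -449.250 → a = ∂h/∂x = -0.01679
Back-substitute: b = ∂h/∂y = -0.01375.
Flow = −∇h = (+0.01679 east, +0.01375 north), which points northeast.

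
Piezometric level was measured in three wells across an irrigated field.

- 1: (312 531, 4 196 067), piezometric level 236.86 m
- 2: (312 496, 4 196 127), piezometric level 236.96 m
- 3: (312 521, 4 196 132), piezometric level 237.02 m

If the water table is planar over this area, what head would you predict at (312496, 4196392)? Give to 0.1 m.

237.7 m

Differences from 1: to 2 (Δx, Δy, Δh) = (-35, 60, +0.10); to 3 = (-10, 65, +0.16).
Determinant of the coordinate differences = (-35)·65 − (-10)·60 = -1675.
∂h/∂x = [(+0.10)·65 − (+0.16)·60] / -1675 = +0.001851
∂h/∂y = [(-35)·(+0.16) − (-10)·(+0.10)] / -1675 = +0.002746
h(312496, 4196392) = 236.86 + (+0.001851)·(-35) + (+0.002746)·(325) = 236.86 -0.065 +0.893 = 237.688 m.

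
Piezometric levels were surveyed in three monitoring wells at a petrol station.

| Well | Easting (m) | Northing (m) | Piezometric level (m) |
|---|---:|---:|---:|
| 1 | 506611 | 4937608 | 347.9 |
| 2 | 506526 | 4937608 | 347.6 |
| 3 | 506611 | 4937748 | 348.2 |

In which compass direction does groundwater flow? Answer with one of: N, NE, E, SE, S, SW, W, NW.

SW

∂h/∂x = (347.6 − 347.9) / (506526 − 506611) = +0.003529
∂h/∂y = (348.2 − 347.9) / (4937748 − 4937608) = +0.002143
Flow = −∇h = (-0.003529 east, -0.002143 north), which points southwest.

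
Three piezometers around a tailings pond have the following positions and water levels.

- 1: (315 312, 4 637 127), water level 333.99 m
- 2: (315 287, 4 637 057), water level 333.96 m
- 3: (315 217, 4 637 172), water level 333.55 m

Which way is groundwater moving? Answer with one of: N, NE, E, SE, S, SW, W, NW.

W

With h = a·x + b·y + c and 1 as origin, the differences give:
  (-25)·a + (-70)·b = -0.03
  (-95)·a + 45·b = -0.44
Eliminate b (×45 and ×(-70), subtract): -7775·a = -32.150 → a = ∂h/∂x = +0.004135
Back-substitute: b = ∂h/∂y = -0.001048.
Flow = −∇h = (-0.004135 east, +0.001048 north), which points west.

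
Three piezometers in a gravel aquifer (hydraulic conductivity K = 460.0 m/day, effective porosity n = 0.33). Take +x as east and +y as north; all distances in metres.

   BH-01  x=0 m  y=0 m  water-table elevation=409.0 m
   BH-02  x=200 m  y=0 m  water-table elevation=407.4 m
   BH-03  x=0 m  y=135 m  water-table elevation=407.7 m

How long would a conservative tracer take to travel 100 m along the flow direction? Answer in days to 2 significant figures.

∂h/∂x = (407.4 − 409.0) / (200 − 0) = -0.008000
∂h/∂y = (407.7 − 409.0) / (135 − 0) = -0.009630
|∇h| = √(-0.008000² + -0.009630²) = 0.01252
Seepage velocity v = K·i/n = 460.0 × 0.01252 / 0.33 = 17.45 m/day.
t = 100 / 17.45 = 5.731 days.

5.7 days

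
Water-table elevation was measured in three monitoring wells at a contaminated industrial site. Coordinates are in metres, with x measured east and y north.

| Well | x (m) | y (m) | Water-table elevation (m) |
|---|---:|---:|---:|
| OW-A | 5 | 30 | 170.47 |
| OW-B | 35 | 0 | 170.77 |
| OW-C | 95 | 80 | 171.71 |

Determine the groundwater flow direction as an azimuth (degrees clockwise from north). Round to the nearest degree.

259°

Three-point gradient (reference OW-A): Δ to OW-B = (30, -30, +0.30), Δ to OW-C = (90, 50, +1.24).
∂h/∂x = +0.01243, ∂h/∂y = +0.002429 (det = 4200).
Flow direction (−∇h) has components (-0.01243 E, -0.002429 N).
Azimuth = atan2(E, N) = atan2(-0.01243, -0.002429) = 258.9° ≈ 259°.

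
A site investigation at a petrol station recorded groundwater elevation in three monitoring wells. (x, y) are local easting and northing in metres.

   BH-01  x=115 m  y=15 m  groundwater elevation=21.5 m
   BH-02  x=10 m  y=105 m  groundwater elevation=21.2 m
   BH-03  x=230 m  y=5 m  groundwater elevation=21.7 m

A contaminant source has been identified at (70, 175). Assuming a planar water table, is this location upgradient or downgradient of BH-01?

downgradient

Three-point gradient (reference BH-01): Δ to BH-02 = (-105, 90, -0.3), Δ to BH-03 = (115, -10, +0.2).
∂h/∂x = +0.001613, ∂h/∂y = -0.001452 (det = -9300).
Head at (70, 175) = 21.5 + (+0.001613)·(-45) + (-0.001452)·(160) = 21.20 m.
That is lower than the 21.5 m at BH-01, so the point is downgradient.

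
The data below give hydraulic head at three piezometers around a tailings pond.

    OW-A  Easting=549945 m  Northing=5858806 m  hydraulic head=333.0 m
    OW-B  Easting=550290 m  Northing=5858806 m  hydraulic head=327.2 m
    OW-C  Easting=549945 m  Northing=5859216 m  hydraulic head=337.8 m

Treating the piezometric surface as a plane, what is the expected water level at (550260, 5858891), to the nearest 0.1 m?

328.7 m

∂h/∂x = (327.2 − 333.0) / (550290 − 549945) = -0.01681
∂h/∂y = (337.8 − 333.0) / (5859216 − 5858806) = +0.01171
h(550260, 5858891) = 333.0 + (-0.01681)·(315) + (+0.01171)·(85) = 333.0 -5.296 +0.995 = 328.699 m.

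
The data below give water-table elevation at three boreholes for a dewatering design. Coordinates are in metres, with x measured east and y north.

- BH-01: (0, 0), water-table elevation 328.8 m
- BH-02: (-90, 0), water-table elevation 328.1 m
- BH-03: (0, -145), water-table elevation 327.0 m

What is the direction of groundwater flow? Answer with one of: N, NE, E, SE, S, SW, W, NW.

∂h/∂x = (328.1 − 328.8) / (-90 − 0) = +0.007778
∂h/∂y = (327.0 − 328.8) / (-145 − 0) = +0.01241
Flow = −∇h = (-0.007778 east, -0.01241 north), which points southwest.

SW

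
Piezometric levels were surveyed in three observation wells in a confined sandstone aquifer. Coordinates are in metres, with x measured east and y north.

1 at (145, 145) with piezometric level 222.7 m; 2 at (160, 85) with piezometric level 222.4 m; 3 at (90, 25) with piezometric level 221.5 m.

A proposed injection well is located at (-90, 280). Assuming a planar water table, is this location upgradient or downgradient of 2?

downgradient

With h = a·x + b·y + c and 1 as origin, the differences give:
  15·a + (-60)·b = -0.3
  (-55)·a + (-120)·b = -1.2
Eliminate b (×(-120) and ×(-60), subtract): -5100·a = -36.00 → a = ∂h/∂x = +0.007059
Back-substitute: b = ∂h/∂y = +0.006765.
Head at (-90, 280) = 222.7 + (+0.007059)·(-235) + (+0.006765)·(135) = 221.95 m.
That is lower than the 222.4 m at 2, so the point is downgradient.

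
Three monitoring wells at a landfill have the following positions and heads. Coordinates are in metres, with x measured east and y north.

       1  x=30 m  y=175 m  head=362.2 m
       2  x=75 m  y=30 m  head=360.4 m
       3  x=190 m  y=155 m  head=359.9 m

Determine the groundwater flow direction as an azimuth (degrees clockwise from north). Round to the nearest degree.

Taking 1 as reference: 2−1 = (45, -145, -1.8); 3−1 = (160, -20, -2.3).
Solve a·Δx + b·Δy = Δh: det = 45·(-20) − 160·(-145) = 22300.
∂h/∂x = [(-1.8)·(-20) − (-2.3)·(-145)] / 22300 = -0.01334
∂h/∂y = [45·(-2.3) − 160·(-1.8)] / 22300 = +0.008274
Flow direction (−∇h) has components (+0.01334 E, -0.008274 N).
Azimuth = atan2(E, N) = atan2(+0.01334, -0.008274) = 121.8° ≈ 122°.

122°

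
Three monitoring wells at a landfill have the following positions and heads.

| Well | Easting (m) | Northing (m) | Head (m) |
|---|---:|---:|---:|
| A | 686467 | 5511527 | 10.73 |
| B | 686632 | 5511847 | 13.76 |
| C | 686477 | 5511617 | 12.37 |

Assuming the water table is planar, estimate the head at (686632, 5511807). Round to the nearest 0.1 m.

Taking A as reference: B−A = (165, 320, +3.03); C−A = (10, 90, +1.64).
Solve a·Δx + b·Δy = Δh: det = 165·90 − 10·320 = 11650.
∂h/∂x = [(+3.03)·90 − (+1.64)·320] / 11650 = -0.02164
∂h/∂y = [165·(+1.64) − 10·(+3.03)] / 11650 = +0.02063
h(686632, 5511807) = 10.73 + (-0.02164)·(165) + (+0.02063)·(280) = 10.73 -3.571 +5.775 = 12.935 m.

12.9 m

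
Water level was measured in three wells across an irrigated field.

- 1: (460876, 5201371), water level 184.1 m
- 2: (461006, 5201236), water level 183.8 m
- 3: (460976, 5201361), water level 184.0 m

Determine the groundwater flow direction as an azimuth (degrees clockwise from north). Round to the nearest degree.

148°

With h = a·x + b·y + c and 1 as origin, the differences give:
  130·a + (-135)·b = -0.3
  100·a + (-10)·b = -0.1
Eliminate b (×(-10) and ×(-135), subtract): 12200·a = -10.50 → a = ∂h/∂x = -0.0008607
Back-substitute: b = ∂h/∂y = +0.001393.
Flow direction (−∇h) has components (+0.0008607 E, -0.001393 N).
Azimuth = atan2(E, N) = atan2(+0.0008607, -0.001393) = 148.3° ≈ 148°.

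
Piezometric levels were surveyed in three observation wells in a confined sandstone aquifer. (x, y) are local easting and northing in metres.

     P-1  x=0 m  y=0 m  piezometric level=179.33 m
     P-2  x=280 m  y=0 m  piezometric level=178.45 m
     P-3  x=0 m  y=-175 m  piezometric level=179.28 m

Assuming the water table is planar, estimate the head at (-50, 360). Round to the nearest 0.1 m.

179.6 m

∂h/∂x = (178.45 − 179.33) / (280 − 0) = -0.003143
∂h/∂y = (179.28 − 179.33) / (-175 − 0) = +0.0002857
h(-50, 360) = 179.33 + (-0.003143)·(-50) + (+0.0002857)·(360) = 179.33 +0.157 +0.103 = 179.590 m.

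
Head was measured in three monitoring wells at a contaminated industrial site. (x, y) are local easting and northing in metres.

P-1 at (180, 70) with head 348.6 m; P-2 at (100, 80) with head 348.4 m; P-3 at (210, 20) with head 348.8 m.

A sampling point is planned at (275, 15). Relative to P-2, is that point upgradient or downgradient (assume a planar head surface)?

Taking P-1 as reference: P-2−P-1 = (-80, 10, -0.2); P-3−P-1 = (30, -50, +0.2).
Determinant of the coordinate differences = (-80)·(-50) − 30·10 = 3700.
∂h/∂x = [(-0.2)·(-50) − (+0.2)·10] / 3700 = +0.002162
∂h/∂y = [(-80)·(+0.2) − 30·(-0.2)] / 3700 = -0.002703
Head at (275, 15) = 348.6 + (+0.002162)·(95) + (-0.002703)·(-55) = 348.95 m.
That is higher than the 348.4 m at P-2, so the point is upgradient.

upgradient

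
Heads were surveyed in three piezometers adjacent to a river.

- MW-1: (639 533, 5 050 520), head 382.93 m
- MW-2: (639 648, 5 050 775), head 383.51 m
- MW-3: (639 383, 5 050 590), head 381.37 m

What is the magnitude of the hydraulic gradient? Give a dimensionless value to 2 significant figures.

0.0097

With h = a·x + b·y + c and MW-1 as origin, the differences give:
  115·a + 255·b = +0.58
  (-150)·a + 70·b = -1.56
Eliminate b (×70 and ×255, subtract): 46300·a = 438.400 → a = ∂h/∂x = +0.009469
Back-substitute: b = ∂h/∂y = -0.001996.
|∇h| = √(0.009469² + -0.001996²) = 0.009677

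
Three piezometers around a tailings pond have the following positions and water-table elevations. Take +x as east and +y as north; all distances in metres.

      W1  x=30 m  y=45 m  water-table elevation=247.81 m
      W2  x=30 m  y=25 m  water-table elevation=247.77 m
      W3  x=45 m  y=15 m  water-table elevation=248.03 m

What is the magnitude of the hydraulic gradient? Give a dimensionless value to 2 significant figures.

0.019

Taking W1 as reference: W2−W1 = (0, -20, -0.04); W3−W1 = (15, -30, +0.22).
Solve a·Δx + b·Δy = Δh: det = 0·(-30) − 15·(-20) = 300.
∂h/∂x = [(-0.04)·(-30) − (+0.22)·(-20)] / 300 = +0.01867
∂h/∂y = [0·(+0.22) − 15·(-0.04)] / 300 = +0.002000
|∇h| = √(0.01867² + 0.002000²) = 0.01878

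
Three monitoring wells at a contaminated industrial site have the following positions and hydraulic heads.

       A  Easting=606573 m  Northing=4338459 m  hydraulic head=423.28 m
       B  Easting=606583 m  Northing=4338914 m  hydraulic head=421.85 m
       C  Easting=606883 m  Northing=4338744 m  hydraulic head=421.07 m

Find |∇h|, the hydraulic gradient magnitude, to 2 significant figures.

0.0053

Taking A as reference: B−A = (10, 455, -1.43); C−A = (310, 285, -2.21).
Solve a·Δx + b·Δy = Δh: det = 10·285 − 310·455 = -138200.
∂h/∂x = [(-1.43)·285 − (-2.21)·455] / -138200 = -0.004327
∂h/∂y = [10·(-2.21) − 310·(-1.43)] / -138200 = -0.003048
|∇h| = √(-0.004327² + -0.003048²) = 0.005293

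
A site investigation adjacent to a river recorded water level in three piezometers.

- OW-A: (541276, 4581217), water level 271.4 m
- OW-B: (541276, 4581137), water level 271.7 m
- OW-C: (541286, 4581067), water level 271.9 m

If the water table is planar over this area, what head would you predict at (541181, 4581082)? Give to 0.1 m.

Differences from OW-A: to OW-B (Δx, Δy, Δh) = (0, -80, +0.3); to OW-C = (10, -150, +0.5).
Determinant of the coordinate differences = 0·(-150) − 10·(-80) = 800.
∂h/∂x = [(+0.3)·(-150) − (+0.5)·(-80)] / 800 = -0.006250
∂h/∂y = [0·(+0.5) − 10·(+0.3)] / 800 = -0.003750
h(541181, 4581082) = 271.4 + (-0.006250)·(-95) + (-0.003750)·(-135) = 271.4 +0.594 +0.506 = 272.500 m.

272.5 m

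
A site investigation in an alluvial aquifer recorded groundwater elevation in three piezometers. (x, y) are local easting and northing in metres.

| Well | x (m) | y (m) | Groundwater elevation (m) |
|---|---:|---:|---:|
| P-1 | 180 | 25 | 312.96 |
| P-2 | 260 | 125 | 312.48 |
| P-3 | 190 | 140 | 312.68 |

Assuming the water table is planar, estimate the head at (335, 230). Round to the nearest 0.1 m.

Three-point gradient (reference P-1): Δ to P-2 = (80, 100, -0.48), Δ to P-3 = (10, 115, -0.28).
∂h/∂x = -0.003317, ∂h/∂y = -0.002146 (det = 8200).
h(335, 230) = 312.96 + (-0.003317)·(155) + (-0.002146)·(205) = 312.96 -0.514 -0.440 = 312.006 m.

312.0 m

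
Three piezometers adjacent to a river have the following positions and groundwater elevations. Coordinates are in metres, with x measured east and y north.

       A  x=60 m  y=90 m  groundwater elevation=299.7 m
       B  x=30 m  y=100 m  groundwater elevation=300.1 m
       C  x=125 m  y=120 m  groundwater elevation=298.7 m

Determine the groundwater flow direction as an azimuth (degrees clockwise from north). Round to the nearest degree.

080°

Taking A as reference: B−A = (-30, 10, +0.4); C−A = (65, 30, -1.0).
Determinant of the coordinate differences = (-30)·30 − 65·10 = -1550.
∂h/∂x = [(+0.4)·30 − (-1.0)·10] / -1550 = -0.01419
∂h/∂y = [(-30)·(-1.0) − 65·(+0.4)] / -1550 = -0.002581
Flow direction (−∇h) has components (+0.01419 E, +0.002581 N).
Azimuth = atan2(E, N) = atan2(+0.01419, +0.002581) = 79.7° ≈ 080°.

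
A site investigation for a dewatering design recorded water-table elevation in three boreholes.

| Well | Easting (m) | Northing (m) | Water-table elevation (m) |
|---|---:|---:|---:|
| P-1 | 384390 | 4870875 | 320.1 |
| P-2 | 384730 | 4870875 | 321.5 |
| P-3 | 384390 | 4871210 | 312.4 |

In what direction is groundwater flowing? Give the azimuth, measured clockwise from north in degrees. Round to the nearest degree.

∂h/∂x = (321.5 − 320.1) / (384730 − 384390) = +0.004118
∂h/∂y = (312.4 − 320.1) / (4871210 − 4870875) = -0.02299
Flow direction (−∇h) has components (-0.004118 E, +0.02299 N).
Azimuth = atan2(E, N) = atan2(-0.004118, +0.02299) = 349.8° ≈ 350°.

350°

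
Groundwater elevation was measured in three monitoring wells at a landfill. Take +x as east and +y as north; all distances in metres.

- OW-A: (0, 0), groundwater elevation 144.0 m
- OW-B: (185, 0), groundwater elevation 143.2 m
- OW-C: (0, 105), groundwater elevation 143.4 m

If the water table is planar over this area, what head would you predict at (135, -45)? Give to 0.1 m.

∂h/∂x = (143.2 − 144.0) / (185 − 0) = -0.004324
∂h/∂y = (143.4 − 144.0) / (105 − 0) = -0.005714
h(135, -45) = 144.0 + (-0.004324)·(135) + (-0.005714)·(-45) = 144.0 -0.584 +0.257 = 143.673 m.

143.7 m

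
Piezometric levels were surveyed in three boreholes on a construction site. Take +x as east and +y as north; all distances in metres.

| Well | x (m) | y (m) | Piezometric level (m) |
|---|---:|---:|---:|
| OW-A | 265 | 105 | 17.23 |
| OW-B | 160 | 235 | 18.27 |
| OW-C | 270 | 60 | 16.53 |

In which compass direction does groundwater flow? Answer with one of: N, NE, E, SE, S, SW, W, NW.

Three-point gradient (reference OW-A): Δ to OW-B = (-105, 130, +1.04), Δ to OW-C = (5, -45, -0.70).
∂h/∂x = +0.01085, ∂h/∂y = +0.01676 (det = 4075).
Flow = −∇h = (-0.01085 east, -0.01676 north), which points southwest.

SW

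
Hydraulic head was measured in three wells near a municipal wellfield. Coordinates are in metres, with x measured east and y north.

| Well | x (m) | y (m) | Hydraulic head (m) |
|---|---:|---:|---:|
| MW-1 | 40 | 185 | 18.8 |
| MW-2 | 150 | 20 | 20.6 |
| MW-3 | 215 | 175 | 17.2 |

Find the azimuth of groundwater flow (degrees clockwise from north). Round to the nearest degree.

030°

Differences from MW-1: to MW-2 (Δx, Δy, Δh) = (110, -165, +1.8); to MW-3 = (175, -10, -1.6).
Solve a·Δx + b·Δy = Δh: det = 110·(-10) − 175·(-165) = 27775.
∂h/∂x = [(+1.8)·(-10) − (-1.6)·(-165)] / 27775 = -0.01015
∂h/∂y = [110·(-1.6) − 175·(+1.8)] / 27775 = -0.01768
Flow direction (−∇h) has components (+0.01015 E, +0.01768 N).
Azimuth = atan2(E, N) = atan2(+0.01015, +0.01768) = 29.9° ≈ 030°.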